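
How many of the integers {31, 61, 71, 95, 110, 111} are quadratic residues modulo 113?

4

(31/113) = +1 → QR.
(61/113) = +1 → QR.
(71/113) = -1 → non-residue.
(95/113) = +1 → QR.
(110/113) = -1 → non-residue.
(111/113) = +1 → QR.
Total quadratic residues among the 6: 4.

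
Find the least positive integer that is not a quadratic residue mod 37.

2

(2/37) = −1, so 2 is the smallest positive non-residue mod 37.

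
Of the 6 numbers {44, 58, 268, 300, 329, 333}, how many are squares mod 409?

(44/409) = -1 → non-residue.
(58/409) = -1 → non-residue.
(268/409) = -1 → non-residue.
(300/409) = +1 → QR.
(329/409) = +1 → QR.
(333/409) = -1 → non-residue.
Total quadratic residues among the 6: 2.

2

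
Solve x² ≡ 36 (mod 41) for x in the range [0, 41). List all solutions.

6, 35

41 ≡ 1 (mod 4), so we find a root by search.
Trying successive values, 6² = 36 ≡ 36 (mod 41). The other root is 41 − 6 = 35.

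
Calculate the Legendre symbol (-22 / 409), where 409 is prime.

-1

First reduce: -22 ≡ 387 (mod 409).
Reciprocity: 387 ≡ 3 and 409 ≡ 1 (mod 4), so (387/409) = +(409/387).
Reduce top mod 387: now compute (22/387).
Pull out 2: since 387 ≡ 3 (mod 8), (2/387) = -1.
Reciprocity: 11 ≡ 3 and 387 ≡ 3 (mod 4), so (11/387) = −(387/11).
Reduce top mod 11: now compute (2/11).
Pull out 2: since 11 ≡ 3 (mod 8), (2/11) = -1.
Reached (1/11) = 1. Collecting the sign flips along the way, the symbol is -1.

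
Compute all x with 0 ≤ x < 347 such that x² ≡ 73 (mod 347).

Since 347 ≡ 3 (mod 4), a square root of 73 is 73^((347+1)/4) = 73^87 mod 347.
Repeated squaring: 73^2≡124, 73^4≡108, 73^8≡213, 73^16≡259, 73^32≡110, 73^64≡302 (mod 347).
73^87 = 73^(64+16+4+2+1) ≡ 75 (mod 347).
Check: 75² = 5625 ≡ 73 (mod 347). The two roots are 75 and 272.

75, 272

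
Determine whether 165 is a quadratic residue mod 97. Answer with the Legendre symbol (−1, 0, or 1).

-1

Euler's criterion: (165/97) ≡ 68^48 (mod 97).
68^2 ≡ 65 (mod 97)
68^4 ≡ 54 (mod 97)
68^8 ≡ 6 (mod 97)
68^16 ≡ 36 (mod 97)
68^32 ≡ 35 (mod 97)
68^48 = 68^(32+16) ≡ 96 (mod 97).
Result is 96 ≡ −1, so (165/97) = −1.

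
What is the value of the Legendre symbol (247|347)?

Euler's criterion: (247/347) ≡ 247^173 (mod 347).
247^2 ≡ 284 (mod 347)
247^4 ≡ 152 (mod 347)
247^8 ≡ 202 (mod 347)
247^16 ≡ 205 (mod 347)
247^32 ≡ 38 (mod 347)
247^64 ≡ 56 (mod 347)
247^128 ≡ 13 (mod 347)
247^173 = 247^(128+32+8+4+1) ≡ 346 (mod 347).
Result is 346 ≡ −1, so (247/347) = −1.

-1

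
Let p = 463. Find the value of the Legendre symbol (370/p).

Euler's criterion: (370/463) ≡ 370^231 (mod 463).
370^2 ≡ 315 (mod 463)
370^4 ≡ 143 (mod 463)
370^8 ≡ 77 (mod 463)
370^16 ≡ 373 (mod 463)
370^32 ≡ 229 (mod 463)
370^64 ≡ 122 (mod 463)
370^128 ≡ 68 (mod 463)
370^231 = 370^(128+64+32+4+2+1) ≡ 1 (mod 463).
Result is 1, so (370/463) = 1.

1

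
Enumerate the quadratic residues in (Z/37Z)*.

Square k = 1,…,18 (k and 37−k give the same square):
1²=1, 2²=4, 3²=9, 4²=16, 5²=25, 6²=36, 7²≡12, 8²≡27, 9²≡7, 10²≡26, 11²≡10, 12²≡33, 13²≡21, 14²≡11, 15²≡3, 16²≡34, 17²≡30, 18²≡28 (mod 37).
So the quadratic residues mod 37 are {1, 3, 4, 7, 9, 10, 11, 12, 16, 21, 25, 26, 27, 28, 30, 33, 34, 36}.

1, 3, 4, 7, 9, 10, 11, 12, 16, 21, 25, 26, 27, 28, 30, 33, 34, 36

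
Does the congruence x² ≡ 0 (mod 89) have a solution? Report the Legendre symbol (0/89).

0

Top reduces to 0: gcd > 1, so the symbol is 0.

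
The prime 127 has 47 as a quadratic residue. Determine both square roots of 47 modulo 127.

38, 89

Since 127 ≡ 3 (mod 4), a square root of 47 is 47^((127+1)/4) = 47^32 mod 127.
Repeated squaring: 47^2≡50, 47^4≡87, 47^8≡76, 47^16≡61, 47^32≡38 (mod 127).
47^32 = 47^(32) ≡ 38 (mod 127).
Check: 38² = 1444 ≡ 47 (mod 127). The two roots are 38 and 89.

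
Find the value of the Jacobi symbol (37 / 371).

1

Reciprocity: 37 ≡ 1 and 371 ≡ 3 (mod 4), so (37/371) = +(371/37).
Reduce top mod 37: now compute (1/37).
Reached (1/37) = 1. Collecting the sign flips along the way, the symbol is +1.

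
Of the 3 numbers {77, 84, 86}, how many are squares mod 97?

1

(77/97) = -1 → non-residue.
(84/97) = -1 → non-residue.
(86/97) = +1 → QR.
Total quadratic residues among the 3: 1.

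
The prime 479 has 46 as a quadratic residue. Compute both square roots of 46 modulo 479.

142, 337

Since 479 ≡ 3 (mod 4), a square root of 46 is 46^((479+1)/4) = 46^120 mod 479.
Repeated squaring: 46^2≡200, 46^4≡243, 46^8≡132, 46^16≡180, 46^32≡307, 46^64≡365 (mod 479).
46^120 = 46^(64+32+16+8) ≡ 142 (mod 479).
Check: 142² = 20164 ≡ 46 (mod 479). The two roots are 142 and 337.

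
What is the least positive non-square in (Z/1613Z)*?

2

(2/1613) = −1, so 2 is the smallest positive non-residue mod 1613.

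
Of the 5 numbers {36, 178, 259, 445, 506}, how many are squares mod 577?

4

(36/577) = +1 → QR.
(178/577) = -1 → non-residue.
(259/577) = +1 → QR.
(445/577) = +1 → QR.
(506/577) = +1 → QR.
Total quadratic residues among the 5: 4.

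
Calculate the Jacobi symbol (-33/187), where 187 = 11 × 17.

First reduce: -33 ≡ 154 (mod 187).
Pull out 2: since 187 ≡ 3 (mod 8), (2/187) = -1.
Reciprocity: 77 ≡ 1 and 187 ≡ 3 (mod 4), so (77/187) = +(187/77).
Reduce top mod 77: now compute (33/77).
Reciprocity: 33 ≡ 1 and 77 ≡ 1 (mod 4), so (33/77) = +(77/33).
Reduce top mod 33: now compute (11/33).
Reciprocity: 11 ≡ 3 and 33 ≡ 1 (mod 4), so (11/33) = +(33/11).
Reduce top mod 11: now compute (0/11).
Top reduces to 0: gcd > 1, so the symbol is 0.

0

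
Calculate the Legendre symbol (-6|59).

Euler's criterion: (-6/59) ≡ 53^29 (mod 59).
53^2 ≡ 36 (mod 59)
53^4 ≡ 57 (mod 59)
53^8 ≡ 4 (mod 59)
53^16 ≡ 16 (mod 59)
53^29 = 53^(16+8+4+1) ≡ 1 (mod 59).
Result is 1, so (-6/59) = 1.

1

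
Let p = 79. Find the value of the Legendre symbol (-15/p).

Euler's criterion: (-15/79) ≡ 64^39 (mod 79).
64^2 ≡ 67 (mod 79)
64^4 ≡ 65 (mod 79)
64^8 ≡ 38 (mod 79)
64^16 ≡ 22 (mod 79)
64^32 ≡ 10 (mod 79)
64^39 = 64^(32+4+2+1) ≡ 1 (mod 79).
Result is 1, so (-15/79) = 1.

1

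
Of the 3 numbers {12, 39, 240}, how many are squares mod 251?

3

(12/251) = +1 → QR.
(39/251) = +1 → QR.
(240/251) = +1 → QR.
Total quadratic residues among the 3: 3.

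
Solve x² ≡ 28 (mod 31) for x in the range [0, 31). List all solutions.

11, 20

Since 31 ≡ 3 (mod 4), a square root of 28 is 28^((31+1)/4) = 28^8 mod 31.
Repeated squaring: 28^2≡9, 28^4≡19, 28^8≡20 (mod 31).
28^8 = 28^(8) ≡ 20 (mod 31).
Check: 20² = 400 ≡ 28 (mod 31). The two roots are 11 and 20.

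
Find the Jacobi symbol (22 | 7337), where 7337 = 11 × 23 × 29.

Pull out 2: since 7337 ≡ 1 (mod 8), (2/7337) = +1.
Reciprocity: 11 ≡ 3 and 7337 ≡ 1 (mod 4), so (11/7337) = +(7337/11).
Reduce top mod 11: now compute (0/11).
Top reduces to 0: gcd > 1, so the symbol is 0.

0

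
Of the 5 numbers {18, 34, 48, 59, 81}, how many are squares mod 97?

3

(18/97) = +1 → QR.
(34/97) = -1 → non-residue.
(48/97) = +1 → QR.
(59/97) = -1 → non-residue.
(81/97) = +1 → QR.
Total quadratic residues among the 5: 3.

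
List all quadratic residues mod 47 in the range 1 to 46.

1, 2, 3, 4, 6, 7, 8, 9, 12, 14, 16, 17, 18, 21, 24, 25, 27, 28, 32, 34, 36, 37, 42

Square k = 1,…,23 (k and 47−k give the same square):
1²=1, 2²=4, 3²=9, 4²=16, 5²=25, 6²=36, 7²≡2, 8²≡17, 9²≡34, 10²≡6, 11²≡27, 12²≡3, 13²≡28, 14²≡8, 15²≡37, 16²≡21, 17²≡7, 18²≡42, 19²≡32, 20²≡24, 21²≡18, 22²≡14, 23²≡12 (mod 47).
So the quadratic residues mod 47 are {1, 2, 3, 4, 6, 7, 8, 9, 12, 14, 16, 17, 18, 21, 24, 25, 27, 28, 32, 34, 36, 37, 42}.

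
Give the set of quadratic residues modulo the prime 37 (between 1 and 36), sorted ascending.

Square k = 1,…,18 (k and 37−k give the same square):
1²=1, 2²=4, 3²=9, 4²=16, 5²=25, 6²=36, 7²≡12, 8²≡27, 9²≡7, 10²≡26, 11²≡10, 12²≡33, 13²≡21, 14²≡11, 15²≡3, 16²≡34, 17²≡30, 18²≡28 (mod 37).
So the quadratic residues mod 37 are {1, 3, 4, 7, 9, 10, 11, 12, 16, 21, 25, 26, 27, 28, 30, 33, 34, 36}.

1, 3, 4, 7, 9, 10, 11, 12, 16, 21, 25, 26, 27, 28, 30, 33, 34, 36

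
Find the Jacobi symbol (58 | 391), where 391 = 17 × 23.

-1

Pull out 2: since 391 ≡ 7 (mod 8), (2/391) = +1.
Reciprocity: 29 ≡ 1 and 391 ≡ 3 (mod 4), so (29/391) = +(391/29).
Reduce top mod 29: now compute (14/29).
Pull out 2: since 29 ≡ 5 (mod 8), (2/29) = -1.
Reciprocity: 7 ≡ 3 and 29 ≡ 1 (mod 4), so (7/29) = +(29/7).
Reduce top mod 7: now compute (1/7).
Reached (1/7) = 1. Collecting the sign flips along the way, the symbol is -1.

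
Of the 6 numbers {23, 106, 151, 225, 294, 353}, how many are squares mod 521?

4

(23/521) = -1 → non-residue.
(106/521) = +1 → QR.
(151/521) = +1 → QR.
(225/521) = +1 → QR.
(294/521) = -1 → non-residue.
(353/521) = +1 → QR.
Total quadratic residues among the 6: 4.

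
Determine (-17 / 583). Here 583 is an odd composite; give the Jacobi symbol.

1

First reduce: -17 ≡ 566 (mod 583).
Pull out 2: since 583 ≡ 7 (mod 8), (2/583) = +1.
Reciprocity: 283 ≡ 3 and 583 ≡ 3 (mod 4), so (283/583) = −(583/283).
Reduce top mod 283: now compute (17/283).
Reciprocity: 17 ≡ 1 and 283 ≡ 3 (mod 4), so (17/283) = +(283/17).
Reduce top mod 17: now compute (11/17).
Reciprocity: 11 ≡ 3 and 17 ≡ 1 (mod 4), so (11/17) = +(17/11).
Reduce top mod 11: now compute (6/11).
Pull out 2: since 11 ≡ 3 (mod 8), (2/11) = -1.
Reciprocity: 3 ≡ 3 and 11 ≡ 3 (mod 4), so (3/11) = −(11/3).
Reduce top mod 3: now compute (2/3).
Pull out 2: since 3 ≡ 3 (mod 8), (2/3) = -1.
Reached (1/3) = 1. Collecting the sign flips along the way, the symbol is +1.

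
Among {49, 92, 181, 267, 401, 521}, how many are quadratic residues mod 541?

4

(49/541) = +1 → QR.
(92/541) = +1 → QR.
(181/541) = -1 → non-residue.
(267/541) = -1 → non-residue.
(401/541) = +1 → QR.
(521/541) = +1 → QR.
Total quadratic residues among the 6: 4.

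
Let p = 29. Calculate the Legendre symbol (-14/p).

-1

Euler's criterion: (-14/29) ≡ 15^14 (mod 29).
15^2 ≡ 22 (mod 29)
15^4 ≡ 20 (mod 29)
15^8 ≡ 23 (mod 29)
15^14 = 15^(8+4+2) ≡ 28 (mod 29).
Result is 28 ≡ −1, so (-14/29) = −1.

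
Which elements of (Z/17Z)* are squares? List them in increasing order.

1 2 4 8 9 13 15 16

Square k = 1,…,8 (k and 17−k give the same square):
1²=1, 2²=4, 3²=9, 4²=16, 5²≡8, 6²≡2, 7²≡15, 8²≡13 (mod 17).
So the quadratic residues mod 17 are {1, 2, 4, 8, 9, 13, 15, 16}.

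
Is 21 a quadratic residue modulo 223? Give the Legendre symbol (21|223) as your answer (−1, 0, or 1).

Reciprocity: 21 ≡ 1 and 223 ≡ 3 (mod 4), so (21/223) = +(223/21).
Reduce top mod 21: now compute (13/21).
Reciprocity: 13 ≡ 1 and 21 ≡ 1 (mod 4), so (13/21) = +(21/13).
Reduce top mod 13: now compute (8/13).
Pull out 2^3: since 13 ≡ 5 (mod 8), (2/13) = -1, so (2/13)^3 = -1.
Reached (1/13) = 1. Collecting the sign flips along the way, the symbol is -1.

-1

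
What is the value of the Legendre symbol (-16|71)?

First reduce: -16 ≡ 55 (mod 71).
Reciprocity: 55 ≡ 3 and 71 ≡ 3 (mod 4), so (55/71) = −(71/55).
Reduce top mod 55: now compute (16/55).
Pull out 2^4: since 55 ≡ 7 (mod 8), (2/55) = +1, so (2/55)^4 = +1.
Reached (1/55) = 1. Collecting the sign flips along the way, the symbol is -1.

-1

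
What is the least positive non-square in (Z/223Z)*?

3

(2/223) = +1, so 2 is a residue.
(3/223) = −1, so 3 is the smallest positive non-residue mod 223.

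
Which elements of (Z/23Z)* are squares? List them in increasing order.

1, 2, 3, 4, 6, 8, 9, 12, 13, 16, 18

Square k = 1,…,11 (k and 23−k give the same square):
1²=1, 2²=4, 3²=9, 4²=16, 5²≡2, 6²≡13, 7²≡3, 8²≡18, 9²≡12, 10²≡8, 11²≡6 (mod 23).
So the quadratic residues mod 23 are {1, 2, 3, 4, 6, 8, 9, 12, 13, 16, 18}.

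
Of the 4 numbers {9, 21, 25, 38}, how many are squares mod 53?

(9/53) = +1 → QR.
(21/53) = -1 → non-residue.
(25/53) = +1 → QR.
(38/53) = +1 → QR.
Total quadratic residues among the 4: 3.

3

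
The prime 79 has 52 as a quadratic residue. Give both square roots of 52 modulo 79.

17, 62

Since 79 ≡ 3 (mod 4), a square root of 52 is 52^((79+1)/4) = 52^20 mod 79.
Repeated squaring: 52^2≡18, 52^4≡8, 52^8≡64, 52^16≡67 (mod 79).
52^20 = 52^(16+4) ≡ 62 (mod 79).
Check: 62² = 3844 ≡ 52 (mod 79). The two roots are 17 and 62.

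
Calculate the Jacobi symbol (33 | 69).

0

Reciprocity: 33 ≡ 1 and 69 ≡ 1 (mod 4), so (33/69) = +(69/33).
Reduce top mod 33: now compute (3/33).
Reciprocity: 3 ≡ 3 and 33 ≡ 1 (mod 4), so (3/33) = +(33/3).
Reduce top mod 3: now compute (0/3).
Top reduces to 0: gcd > 1, so the symbol is 0.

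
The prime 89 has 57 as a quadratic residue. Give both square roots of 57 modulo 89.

18, 71

89 ≡ 1 (mod 4), so we find a root by search.
Trying successive values, 18² = 324 ≡ 57 (mod 89). The other root is 89 − 18 = 71.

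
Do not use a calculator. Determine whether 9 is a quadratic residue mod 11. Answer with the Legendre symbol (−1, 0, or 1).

1

Euler's criterion: (9/11) ≡ 9^5 (mod 11).
9^2 ≡ 4 (mod 11)
9^4 ≡ 5 (mod 11)
9^5 = 9^(4+1) ≡ 1 (mod 11).
Result is 1, so (9/11) = 1.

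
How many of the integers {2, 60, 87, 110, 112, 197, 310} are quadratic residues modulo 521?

(2/521) = +1 → QR.
(60/521) = -1 → non-residue.
(87/521) = -1 → non-residue.
(110/521) = +1 → QR.
(112/521) = -1 → non-residue.
(197/521) = +1 → QR.
(310/521) = +1 → QR.
Total quadratic residues among the 7: 4.

4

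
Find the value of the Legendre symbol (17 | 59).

Reciprocity: 17 ≡ 1 and 59 ≡ 3 (mod 4), so (17/59) = +(59/17).
Reduce top mod 17: now compute (8/17).
Pull out 2^3: since 17 ≡ 1 (mod 8), (2/17) = +1, so (2/17)^3 = +1.
Reached (1/17) = 1. Collecting the sign flips along the way, the symbol is +1.

1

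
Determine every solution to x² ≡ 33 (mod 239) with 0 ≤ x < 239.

64, 175

Since 239 ≡ 3 (mod 4), a square root of 33 is 33^((239+1)/4) = 33^60 mod 239.
Repeated squaring: 33^2≡133, 33^4≡3, 33^8≡9, 33^16≡81, 33^32≡108 (mod 239).
33^60 = 33^(32+16+8+4) ≡ 64 (mod 239).
Check: 64² = 4096 ≡ 33 (mod 239). The two roots are 64 and 175.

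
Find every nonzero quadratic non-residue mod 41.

3,6,7,11,12,13,14,15,17,19,22,24,26,27,28,29,30,34,35,38

Square k = 1,…,20 (k and 41−k give the same square):
1²=1, 2²=4, 3²=9, 4²=16, 5²=25, 6²=36, 7²≡8, 8²≡23, 9²≡40, 10²≡18, 11²≡39, 12²≡21, 13²≡5, 14²≡32, 15²≡20, 16²≡10, 17²≡2, 18²≡37, 19²≡33, 20²≡31 (mod 41).
The residues are {1, 2, 4, 5, 8, 9, 10, 16, 18, 20, 21, 23, 25, 31, 32, 33, 36, 37, 39, 40}; the non-residues are the remaining 20 nonzero classes.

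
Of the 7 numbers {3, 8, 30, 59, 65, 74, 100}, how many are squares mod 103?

4

(3/103) = -1 → non-residue.
(8/103) = +1 → QR.
(30/103) = +1 → QR.
(59/103) = +1 → QR.
(65/103) = -1 → non-residue.
(74/103) = -1 → non-residue.
(100/103) = +1 → QR.
Total quadratic residues among the 7: 4.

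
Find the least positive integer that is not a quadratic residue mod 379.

(2/379) = −1, so 2 is the smallest positive non-residue mod 379.

2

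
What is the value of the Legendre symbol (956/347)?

-1

Euler's criterion: (956/347) ≡ 262^173 (mod 347).
262^2 ≡ 285 (mod 347)
262^4 ≡ 27 (mod 347)
262^8 ≡ 35 (mod 347)
262^16 ≡ 184 (mod 347)
262^32 ≡ 197 (mod 347)
262^64 ≡ 292 (mod 347)
262^128 ≡ 249 (mod 347)
262^173 = 262^(128+32+8+4+1) ≡ 346 (mod 347).
Result is 346 ≡ −1, so (956/347) = −1.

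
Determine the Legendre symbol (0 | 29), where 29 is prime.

0

Top reduces to 0: gcd > 1, so the symbol is 0.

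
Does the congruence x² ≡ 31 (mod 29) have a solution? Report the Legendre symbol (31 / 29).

First reduce: 31 ≡ 2 (mod 29).
Pull out 2: since 29 ≡ 5 (mod 8), (2/29) = -1.
Reached (1/29) = 1. Collecting the sign flips along the way, the symbol is -1.

-1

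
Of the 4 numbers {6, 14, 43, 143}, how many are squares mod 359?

(6/359) = +1 → QR.
(14/359) = -1 → non-residue.
(43/359) = -1 → non-residue.
(143/359) = -1 → non-residue.
Total quadratic residues among the 4: 1.

1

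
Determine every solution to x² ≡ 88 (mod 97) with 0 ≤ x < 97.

97 ≡ 1 (mod 4), so we find a root by search.
Trying successive values, 31² = 961 ≡ 88 (mod 97). The other root is 97 − 31 = 66.

31, 66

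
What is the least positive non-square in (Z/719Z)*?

11

(2/719) = +1, so 2 is a residue.
(3/719) = +1, so 3 is a residue.
(4/719) = +1, so 4 is a residue.
(5/719) = +1, so 5 is a residue.
(6/719) = +1, so 6 is a residue.
(7/719) = +1, so 7 is a residue.
(8/719) = +1, so 8 is a residue.
(9/719) = +1, so 9 is a residue.
(10/719) = +1, so 10 is a residue.
(11/719) = −1, so 11 is the smallest positive non-residue mod 719.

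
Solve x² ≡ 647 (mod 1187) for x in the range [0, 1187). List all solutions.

335, 852

Since 1187 ≡ 3 (mod 4), a square root of 647 is 647^((1187+1)/4) = 647^297 mod 1187.
Repeated squaring: 647^2≡785, 647^4≡172, 647^8≡1096, 647^16≡1159, 647^32≡784, 647^64≡977, 647^128≡181, 647^256≡712 (mod 1187).
647^297 = 647^(256+32+8+1) ≡ 852 (mod 1187).
Check: 852² = 725904 ≡ 647 (mod 1187). The two roots are 335 and 852.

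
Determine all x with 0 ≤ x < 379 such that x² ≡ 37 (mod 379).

Since 379 ≡ 3 (mod 4), a square root of 37 is 37^((379+1)/4) = 37^95 mod 379.
Repeated squaring: 37^2≡232, 37^4≡6, 37^8≡36, 37^16≡159, 37^32≡267, 37^64≡37 (mod 379).
37^95 = 37^(64+16+8+4+2+1) ≡ 267 (mod 379).
Check: 267² = 71289 ≡ 37 (mod 379). The two roots are 112 and 267.

112, 267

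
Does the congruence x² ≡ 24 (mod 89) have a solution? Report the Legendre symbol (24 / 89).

Pull out 2^3: since 89 ≡ 1 (mod 8), (2/89) = +1, so (2/89)^3 = +1.
Reciprocity: 3 ≡ 3 and 89 ≡ 1 (mod 4), so (3/89) = +(89/3).
Reduce top mod 3: now compute (2/3).
Pull out 2: since 3 ≡ 3 (mod 8), (2/3) = -1.
Reached (1/3) = 1. Collecting the sign flips along the way, the symbol is -1.

-1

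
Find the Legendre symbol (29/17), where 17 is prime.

-1

First reduce: 29 ≡ 12 (mod 17).
Pull out 2^2: since 17 ≡ 1 (mod 8), (2/17) = +1, so (2/17)^2 = +1.
Reciprocity: 3 ≡ 3 and 17 ≡ 1 (mod 4), so (3/17) = +(17/3).
Reduce top mod 3: now compute (2/3).
Pull out 2: since 3 ≡ 3 (mod 8), (2/3) = -1.
Reached (1/3) = 1. Collecting the sign flips along the way, the symbol is -1.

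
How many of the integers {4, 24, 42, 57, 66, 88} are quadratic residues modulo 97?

4

(4/97) = +1 → QR.
(24/97) = +1 → QR.
(42/97) = -1 → non-residue.
(57/97) = -1 → non-residue.
(66/97) = +1 → QR.
(88/97) = +1 → QR.
Total quadratic residues among the 6: 4.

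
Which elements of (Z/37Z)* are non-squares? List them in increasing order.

2, 5, 6, 8, 13, 14, 15, 17, 18, 19, 20, 22, 23, 24, 29, 31, 32, 35

Square k = 1,…,18 (k and 37−k give the same square):
1²=1, 2²=4, 3²=9, 4²=16, 5²=25, 6²=36, 7²≡12, 8²≡27, 9²≡7, 10²≡26, 11²≡10, 12²≡33, 13²≡21, 14²≡11, 15²≡3, 16²≡34, 17²≡30, 18²≡28 (mod 37).
The residues are {1, 3, 4, 7, 9, 10, 11, 12, 16, 21, 25, 26, 27, 28, 30, 33, 34, 36}; the non-residues are the remaining 18 nonzero classes.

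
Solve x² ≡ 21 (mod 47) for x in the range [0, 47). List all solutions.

Since 47 ≡ 3 (mod 4), a square root of 21 is 21^((47+1)/4) = 21^12 mod 47.
Repeated squaring: 21^2≡18, 21^4≡42, 21^8≡25 (mod 47).
21^12 = 21^(8+4) ≡ 16 (mod 47).
Check: 16² = 256 ≡ 21 (mod 47). The two roots are 16 and 31.

16, 31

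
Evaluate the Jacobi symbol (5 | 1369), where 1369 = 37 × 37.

1

Reciprocity: 5 ≡ 1 and 1369 ≡ 1 (mod 4), so (5/1369) = +(1369/5).
Reduce top mod 5: now compute (4/5).
Pull out 2^2: since 5 ≡ 5 (mod 8), (2/5) = -1, so (2/5)^2 = +1.
Reached (1/5) = 1. Collecting the sign flips along the way, the symbol is +1.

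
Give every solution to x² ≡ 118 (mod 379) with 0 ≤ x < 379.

Since 379 ≡ 3 (mod 4), a square root of 118 is 118^((379+1)/4) = 118^95 mod 379.
Repeated squaring: 118^2≡280, 118^4≡326, 118^8≡156, 118^16≡80, 118^32≡336, 118^64≡333 (mod 379).
118^95 = 118^(64+16+8+4+2+1) ≡ 81 (mod 379).
Check: 81² = 6561 ≡ 118 (mod 379). The two roots are 81 and 298.

81, 298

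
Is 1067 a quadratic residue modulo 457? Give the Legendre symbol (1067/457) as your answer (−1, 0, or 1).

1

First reduce: 1067 ≡ 153 (mod 457).
Reciprocity: 153 ≡ 1 and 457 ≡ 1 (mod 4), so (153/457) = +(457/153).
Reduce top mod 153: now compute (151/153).
Reciprocity: 151 ≡ 3 and 153 ≡ 1 (mod 4), so (151/153) = +(153/151).
Reduce top mod 151: now compute (2/151).
Pull out 2: since 151 ≡ 7 (mod 8), (2/151) = +1.
Reached (1/151) = 1. Collecting the sign flips along the way, the symbol is +1.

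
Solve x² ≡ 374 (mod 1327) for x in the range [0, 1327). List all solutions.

Since 1327 ≡ 3 (mod 4), a square root of 374 is 374^((1327+1)/4) = 374^332 mod 1327.
Repeated squaring: 374^2≡541, 374^4≡741, 374^8≡1030, 374^16≡627, 374^32≡337, 374^64≡774, 374^128≡599, 374^256≡511 (mod 1327).
374^332 = 374^(256+64+8+4) ≡ 670 (mod 1327).
Check: 670² = 448900 ≡ 374 (mod 1327). The two roots are 657 and 670.

657, 670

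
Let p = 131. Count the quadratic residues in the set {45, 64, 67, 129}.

(45/131) = +1 → QR.
(64/131) = +1 → QR.
(67/131) = -1 → non-residue.
(129/131) = +1 → QR.
Total quadratic residues among the 4: 3.

3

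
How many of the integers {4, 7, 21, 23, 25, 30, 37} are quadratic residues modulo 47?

(4/47) = +1 → QR.
(7/47) = +1 → QR.
(21/47) = +1 → QR.
(23/47) = -1 → non-residue.
(25/47) = +1 → QR.
(30/47) = -1 → non-residue.
(37/47) = +1 → QR.
Total quadratic residues among the 7: 5.

5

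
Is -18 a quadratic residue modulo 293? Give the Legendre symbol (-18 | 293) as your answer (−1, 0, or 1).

-1

Euler's criterion: (-18/293) ≡ 275^146 (mod 293).
275^2 ≡ 31 (mod 293)
275^4 ≡ 82 (mod 293)
275^8 ≡ 278 (mod 293)
275^16 ≡ 225 (mod 293)
275^32 ≡ 229 (mod 293)
275^64 ≡ 287 (mod 293)
275^128 ≡ 36 (mod 293)
275^146 = 275^(128+16+2) ≡ 292 (mod 293).
Result is 292 ≡ −1, so (-18/293) = −1.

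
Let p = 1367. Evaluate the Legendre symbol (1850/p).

First reduce: 1850 ≡ 483 (mod 1367).
Reciprocity: 483 ≡ 3 and 1367 ≡ 3 (mod 4), so (483/1367) = −(1367/483).
Reduce top mod 483: now compute (401/483).
Reciprocity: 401 ≡ 1 and 483 ≡ 3 (mod 4), so (401/483) = +(483/401).
Reduce top mod 401: now compute (82/401).
Pull out 2: since 401 ≡ 1 (mod 8), (2/401) = +1.
Reciprocity: 41 ≡ 1 and 401 ≡ 1 (mod 4), so (41/401) = +(401/41).
Reduce top mod 41: now compute (32/41).
Pull out 2^5: since 41 ≡ 1 (mod 8), (2/41) = +1, so (2/41)^5 = +1.
Reached (1/41) = 1. Collecting the sign flips along the way, the symbol is -1.

-1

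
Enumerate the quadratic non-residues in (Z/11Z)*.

Square k = 1,…,5 (k and 11−k give the same square):
1²=1, 2²=4, 3²=9, 4²≡5, 5²≡3 (mod 11).
The residues are {1, 3, 4, 5, 9}; the non-residues are the remaining 5 nonzero classes.

2 6 7 8 10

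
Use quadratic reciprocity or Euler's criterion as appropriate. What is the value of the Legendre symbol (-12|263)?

-1

First reduce: -12 ≡ 251 (mod 263).
Reciprocity: 251 ≡ 3 and 263 ≡ 3 (mod 4), so (251/263) = −(263/251).
Reduce top mod 251: now compute (12/251).
Pull out 2^2: since 251 ≡ 3 (mod 8), (2/251) = -1, so (2/251)^2 = +1.
Reciprocity: 3 ≡ 3 and 251 ≡ 3 (mod 4), so (3/251) = −(251/3).
Reduce top mod 3: now compute (2/3).
Pull out 2: since 3 ≡ 3 (mod 8), (2/3) = -1.
Reached (1/3) = 1. Collecting the sign flips along the way, the symbol is -1.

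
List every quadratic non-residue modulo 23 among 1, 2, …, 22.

Square k = 1,…,11 (k and 23−k give the same square):
1²=1, 2²=4, 3²=9, 4²=16, 5²≡2, 6²≡13, 7²≡3, 8²≡18, 9²≡12, 10²≡8, 11²≡6 (mod 23).
The residues are {1, 2, 3, 4, 6, 8, 9, 12, 13, 16, 18}; the non-residues are the remaining 11 nonzero classes.

5,7,10,11,14,15,17,19,20,21,22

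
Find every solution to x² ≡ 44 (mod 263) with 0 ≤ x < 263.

Since 263 ≡ 3 (mod 4), a square root of 44 is 44^((263+1)/4) = 44^66 mod 263.
Repeated squaring: 44^2≡95, 44^4≡83, 44^8≡51, 44^16≡234, 44^32≡52, 44^64≡74 (mod 263).
44^66 = 44^(64+2) ≡ 192 (mod 263).
Check: 192² = 36864 ≡ 44 (mod 263). The two roots are 71 and 192.

71, 192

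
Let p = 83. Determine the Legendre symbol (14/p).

-1

Pull out 2: since 83 ≡ 3 (mod 8), (2/83) = -1.
Reciprocity: 7 ≡ 3 and 83 ≡ 3 (mod 4), so (7/83) = −(83/7).
Reduce top mod 7: now compute (6/7).
Pull out 2: since 7 ≡ 7 (mod 8), (2/7) = +1.
Reciprocity: 3 ≡ 3 and 7 ≡ 3 (mod 4), so (3/7) = −(7/3).
Reduce top mod 3: now compute (1/3).
Reached (1/3) = 1. Collecting the sign flips along the way, the symbol is -1.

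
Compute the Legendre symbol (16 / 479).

Pull out 2^4: since 479 ≡ 7 (mod 8), (2/479) = +1, so (2/479)^4 = +1.
Reached (1/479) = 1. Collecting the sign flips along the way, the symbol is +1.

1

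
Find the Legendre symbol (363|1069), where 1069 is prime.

Reciprocity: 363 ≡ 3 and 1069 ≡ 1 (mod 4), so (363/1069) = +(1069/363).
Reduce top mod 363: now compute (343/363).
Reciprocity: 343 ≡ 3 and 363 ≡ 3 (mod 4), so (343/363) = −(363/343).
Reduce top mod 343: now compute (20/343).
Pull out 2^2: since 343 ≡ 7 (mod 8), (2/343) = +1, so (2/343)^2 = +1.
Reciprocity: 5 ≡ 1 and 343 ≡ 3 (mod 4), so (5/343) = +(343/5).
Reduce top mod 5: now compute (3/5).
Reciprocity: 3 ≡ 3 and 5 ≡ 1 (mod 4), so (3/5) = +(5/3).
Reduce top mod 3: now compute (2/3).
Pull out 2: since 3 ≡ 3 (mod 8), (2/3) = -1.
Reached (1/3) = 1. Collecting the sign flips along the way, the symbol is +1.

1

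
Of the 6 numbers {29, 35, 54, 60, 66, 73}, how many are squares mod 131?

2

(29/131) = -1 → non-residue.
(35/131) = +1 → QR.
(54/131) = -1 → non-residue.
(60/131) = +1 → QR.
(66/131) = -1 → non-residue.
(73/131) = -1 → non-residue.
Total quadratic residues among the 6: 2.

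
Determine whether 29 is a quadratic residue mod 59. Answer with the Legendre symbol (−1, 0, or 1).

1

Reciprocity: 29 ≡ 1 and 59 ≡ 3 (mod 4), so (29/59) = +(59/29).
Reduce top mod 29: now compute (1/29).
Reached (1/29) = 1. Collecting the sign flips along the way, the symbol is +1.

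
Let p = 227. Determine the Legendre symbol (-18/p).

Euler's criterion: (-18/227) ≡ 209^113 (mod 227).
209^2 ≡ 97 (mod 227)
209^4 ≡ 102 (mod 227)
209^8 ≡ 189 (mod 227)
209^16 ≡ 82 (mod 227)
209^32 ≡ 141 (mod 227)
209^64 ≡ 132 (mod 227)
209^113 = 209^(64+32+16+1) ≡ 1 (mod 227).
Result is 1, so (-18/227) = 1.

1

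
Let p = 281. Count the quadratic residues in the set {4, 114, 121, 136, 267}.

(4/281) = +1 → QR.
(114/281) = +1 → QR.
(121/281) = +1 → QR.
(136/281) = +1 → QR.
(267/281) = +1 → QR.
Total quadratic residues among the 5: 5.

5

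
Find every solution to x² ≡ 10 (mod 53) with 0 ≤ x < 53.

13, 40

53 ≡ 1 (mod 4), so we find a root by search.
Trying successive values, 13² = 169 ≡ 10 (mod 53). The other root is 53 − 13 = 40.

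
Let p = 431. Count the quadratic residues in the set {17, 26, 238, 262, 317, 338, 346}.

3

(17/431) = -1 → non-residue.
(26/431) = -1 → non-residue.
(238/431) = +1 → QR.
(262/431) = -1 → non-residue.
(317/431) = -1 → non-residue.
(338/431) = +1 → QR.
(346/431) = +1 → QR.
Total quadratic residues among the 7: 3.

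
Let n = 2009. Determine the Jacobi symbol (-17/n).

First reduce: -17 ≡ 1992 (mod 2009).
Pull out 2^3: since 2009 ≡ 1 (mod 8), (2/2009) = +1, so (2/2009)^3 = +1.
Reciprocity: 249 ≡ 1 and 2009 ≡ 1 (mod 4), so (249/2009) = +(2009/249).
Reduce top mod 249: now compute (17/249).
Reciprocity: 17 ≡ 1 and 249 ≡ 1 (mod 4), so (17/249) = +(249/17).
Reduce top mod 17: now compute (11/17).
Reciprocity: 11 ≡ 3 and 17 ≡ 1 (mod 4), so (11/17) = +(17/11).
Reduce top mod 11: now compute (6/11).
Pull out 2: since 11 ≡ 3 (mod 8), (2/11) = -1.
Reciprocity: 3 ≡ 3 and 11 ≡ 3 (mod 4), so (3/11) = −(11/3).
Reduce top mod 3: now compute (2/3).
Pull out 2: since 3 ≡ 3 (mod 8), (2/3) = -1.
Reached (1/3) = 1. Collecting the sign flips along the way, the symbol is -1.

-1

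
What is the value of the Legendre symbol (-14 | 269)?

First reduce: -14 ≡ 255 (mod 269).
Reciprocity: 255 ≡ 3 and 269 ≡ 1 (mod 4), so (255/269) = +(269/255).
Reduce top mod 255: now compute (14/255).
Pull out 2: since 255 ≡ 7 (mod 8), (2/255) = +1.
Reciprocity: 7 ≡ 3 and 255 ≡ 3 (mod 4), so (7/255) = −(255/7).
Reduce top mod 7: now compute (3/7).
Reciprocity: 3 ≡ 3 and 7 ≡ 3 (mod 4), so (3/7) = −(7/3).
Reduce top mod 3: now compute (1/3).
Reached (1/3) = 1. Collecting the sign flips along the way, the symbol is +1.

1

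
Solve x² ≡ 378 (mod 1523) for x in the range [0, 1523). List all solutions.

343, 1180

Since 1523 ≡ 3 (mod 4), a square root of 378 is 378^((1523+1)/4) = 378^381 mod 1523.
Repeated squaring: 378^2≡1245, 378^4≡1134, 378^8≡544, 378^16≡474, 378^32≡795, 378^64≡1503, 378^128≡400, 378^256≡85 (mod 1523).
378^381 = 378^(256+64+32+16+8+4+1) ≡ 1180 (mod 1523).
Check: 1180² = 1392400 ≡ 378 (mod 1523). The two roots are 343 and 1180.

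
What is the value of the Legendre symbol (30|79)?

-1

Euler's criterion: (30/79) ≡ 30^39 (mod 79).
30^2 ≡ 31 (mod 79)
30^4 ≡ 13 (mod 79)
30^8 ≡ 11 (mod 79)
30^16 ≡ 42 (mod 79)
30^32 ≡ 26 (mod 79)
30^39 = 30^(32+4+2+1) ≡ 78 (mod 79).
Result is 78 ≡ −1, so (30/79) = −1.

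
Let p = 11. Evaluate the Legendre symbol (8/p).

-1

Pull out 2^3: since 11 ≡ 3 (mod 8), (2/11) = -1, so (2/11)^3 = -1.
Reached (1/11) = 1. Collecting the sign flips along the way, the symbol is -1.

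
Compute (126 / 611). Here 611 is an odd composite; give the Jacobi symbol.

Pull out 2: since 611 ≡ 3 (mod 8), (2/611) = -1.
Reciprocity: 63 ≡ 3 and 611 ≡ 3 (mod 4), so (63/611) = −(611/63).
Reduce top mod 63: now compute (44/63).
Pull out 2^2: since 63 ≡ 7 (mod 8), (2/63) = +1, so (2/63)^2 = +1.
Reciprocity: 11 ≡ 3 and 63 ≡ 3 (mod 4), so (11/63) = −(63/11).
Reduce top mod 11: now compute (8/11).
Pull out 2^3: since 11 ≡ 3 (mod 8), (2/11) = -1, so (2/11)^3 = -1.
Reached (1/11) = 1. Collecting the sign flips along the way, the symbol is +1.

1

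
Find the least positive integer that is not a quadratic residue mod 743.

5

(2/743) = +1, so 2 is a residue.
(3/743) = +1, so 3 is a residue.
(4/743) = +1, so 4 is a residue.
(5/743) = −1, so 5 is the smallest positive non-residue mod 743.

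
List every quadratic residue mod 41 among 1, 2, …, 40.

Square k = 1,…,20 (k and 41−k give the same square):
1²=1, 2²=4, 3²=9, 4²=16, 5²=25, 6²=36, 7²≡8, 8²≡23, 9²≡40, 10²≡18, 11²≡39, 12²≡21, 13²≡5, 14²≡32, 15²≡20, 16²≡10, 17²≡2, 18²≡37, 19²≡33, 20²≡31 (mod 41).
So the quadratic residues mod 41 are {1, 2, 4, 5, 8, 9, 10, 16, 18, 20, 21, 23, 25, 31, 32, 33, 36, 37, 39, 40}.

1,2,4,5,8,9,10,16,18,20,21,23,25,31,32,33,36,37,39,40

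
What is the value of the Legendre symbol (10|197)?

1

Euler's criterion: (10/197) ≡ 10^98 (mod 197).
10^2 ≡ 100 (mod 197)
10^4 ≡ 150 (mod 197)
10^8 ≡ 42 (mod 197)
10^16 ≡ 188 (mod 197)
10^32 ≡ 81 (mod 197)
10^64 ≡ 60 (mod 197)
10^98 = 10^(64+32+2) ≡ 1 (mod 197).
Result is 1, so (10/197) = 1.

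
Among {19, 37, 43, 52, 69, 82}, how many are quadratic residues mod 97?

1

(19/97) = -1 → non-residue.
(37/97) = -1 → non-residue.
(43/97) = +1 → QR.
(52/97) = -1 → non-residue.
(69/97) = -1 → non-residue.
(82/97) = -1 → non-residue.
Total quadratic residues among the 6: 1.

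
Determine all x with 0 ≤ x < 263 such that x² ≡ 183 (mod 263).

112, 151

Since 263 ≡ 3 (mod 4), a square root of 183 is 183^((263+1)/4) = 183^66 mod 263.
Repeated squaring: 183^2≡88, 183^4≡117, 183^8≡13, 183^16≡169, 183^32≡157, 183^64≡190 (mod 263).
183^66 = 183^(64+2) ≡ 151 (mod 263).
Check: 151² = 22801 ≡ 183 (mod 263). The two roots are 112 and 151.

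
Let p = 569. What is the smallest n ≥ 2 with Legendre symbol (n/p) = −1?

3

(2/569) = +1, so 2 is a residue.
(3/569) = −1, so 3 is the smallest positive non-residue mod 569.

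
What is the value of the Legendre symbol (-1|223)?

-1

First reduce: -1 ≡ 222 (mod 223).
Pull out 2: since 223 ≡ 7 (mod 8), (2/223) = +1.
Reciprocity: 111 ≡ 3 and 223 ≡ 3 (mod 4), so (111/223) = −(223/111).
Reduce top mod 111: now compute (1/111).
Reached (1/111) = 1. Collecting the sign flips along the way, the symbol is -1.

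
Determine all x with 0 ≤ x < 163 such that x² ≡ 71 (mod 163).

76, 87

Since 163 ≡ 3 (mod 4), a square root of 71 is 71^((163+1)/4) = 71^41 mod 163.
Repeated squaring: 71^2≡151, 71^4≡144, 71^8≡35, 71^16≡84, 71^32≡47 (mod 163).
71^41 = 71^(32+8+1) ≡ 87 (mod 163).
Check: 87² = 7569 ≡ 71 (mod 163). The two roots are 76 and 87.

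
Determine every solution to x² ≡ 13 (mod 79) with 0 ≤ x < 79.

Since 79 ≡ 3 (mod 4), a square root of 13 is 13^((79+1)/4) = 13^20 mod 79.
Repeated squaring: 13^2≡11, 13^4≡42, 13^8≡26, 13^16≡44 (mod 79).
13^20 = 13^(16+4) ≡ 31 (mod 79).
Check: 31² = 961 ≡ 13 (mod 79). The two roots are 31 and 48.

31, 48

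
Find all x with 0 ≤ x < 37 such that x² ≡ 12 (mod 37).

37 ≡ 1 (mod 4), so we find a root by search.
Trying successive values, 7² = 49 ≡ 12 (mod 37). The other root is 37 − 7 = 30.

7, 30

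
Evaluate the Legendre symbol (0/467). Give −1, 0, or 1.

0

Top reduces to 0: gcd > 1, so the symbol is 0.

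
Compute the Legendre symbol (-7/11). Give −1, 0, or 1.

Euler's criterion: (-7/11) ≡ 4^5 (mod 11).
4^2 ≡ 5 (mod 11)
4^4 ≡ 3 (mod 11)
4^5 = 4^(4+1) ≡ 1 (mod 11).
Result is 1, so (-7/11) = 1.

1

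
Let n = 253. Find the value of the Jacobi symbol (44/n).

Pull out 2^2: since 253 ≡ 5 (mod 8), (2/253) = -1, so (2/253)^2 = +1.
Reciprocity: 11 ≡ 3 and 253 ≡ 1 (mod 4), so (11/253) = +(253/11).
Reduce top mod 11: now compute (0/11).
Top reduces to 0: gcd > 1, so the symbol is 0.

0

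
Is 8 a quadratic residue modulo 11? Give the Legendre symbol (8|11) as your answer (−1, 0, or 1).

Euler's criterion: (8/11) ≡ 8^5 (mod 11).
8^2 ≡ 9 (mod 11)
8^4 ≡ 4 (mod 11)
8^5 = 8^(4+1) ≡ 10 (mod 11).
Result is 10 ≡ −1, so (8/11) = −1.

-1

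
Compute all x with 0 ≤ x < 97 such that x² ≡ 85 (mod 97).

97 ≡ 1 (mod 4), so we find a root by search.
Trying successive values, 45² = 2025 ≡ 85 (mod 97). The other root is 97 − 45 = 52.

45, 52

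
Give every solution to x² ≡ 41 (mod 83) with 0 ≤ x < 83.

Since 83 ≡ 3 (mod 4), a square root of 41 is 41^((83+1)/4) = 41^21 mod 83.
Repeated squaring: 41^2≡21, 41^4≡26, 41^8≡12, 41^16≡61 (mod 83).
41^21 = 41^(16+4+1) ≡ 37 (mod 83).
Check: 37² = 1369 ≡ 41 (mod 83). The two roots are 37 and 46.

37, 46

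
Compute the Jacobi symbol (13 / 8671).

Reciprocity: 13 ≡ 1 and 8671 ≡ 3 (mod 4), so (13/8671) = +(8671/13).
Reduce top mod 13: now compute (0/13).
Top reduces to 0: gcd > 1, so the symbol is 0.

0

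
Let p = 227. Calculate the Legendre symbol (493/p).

-1

Euler's criterion: (493/227) ≡ 39^113 (mod 227).
39^2 ≡ 159 (mod 227)
39^4 ≡ 84 (mod 227)
39^8 ≡ 19 (mod 227)
39^16 ≡ 134 (mod 227)
39^32 ≡ 23 (mod 227)
39^64 ≡ 75 (mod 227)
39^113 = 39^(64+32+16+1) ≡ 226 (mod 227).
Result is 226 ≡ −1, so (493/227) = −1.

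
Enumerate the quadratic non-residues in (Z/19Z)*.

2 3 8 10 12 13 14 15 18

Square k = 1,…,9 (k and 19−k give the same square):
1²=1, 2²=4, 3²=9, 4²=16, 5²≡6, 6²≡17, 7²≡11, 8²≡7, 9²≡5 (mod 19).
The residues are {1, 4, 5, 6, 7, 9, 11, 16, 17}; the non-residues are the remaining 9 nonzero classes.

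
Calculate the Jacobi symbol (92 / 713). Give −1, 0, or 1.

Pull out 2^2: since 713 ≡ 1 (mod 8), (2/713) = +1, so (2/713)^2 = +1.
Reciprocity: 23 ≡ 3 and 713 ≡ 1 (mod 4), so (23/713) = +(713/23).
Reduce top mod 23: now compute (0/23).
Top reduces to 0: gcd > 1, so the symbol is 0.

0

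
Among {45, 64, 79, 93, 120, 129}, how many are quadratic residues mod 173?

1

(45/173) = -1 → non-residue.
(64/173) = +1 → QR.
(79/173) = -1 → non-residue.
(93/173) = -1 → non-residue.
(120/173) = -1 → non-residue.
(129/173) = -1 → non-residue.
Total quadratic residues among the 6: 1.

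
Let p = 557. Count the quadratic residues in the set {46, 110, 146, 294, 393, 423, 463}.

3

(46/557) = +1 → QR.
(110/557) = -1 → non-residue.
(146/557) = -1 → non-residue.
(294/557) = +1 → QR.
(393/557) = -1 → non-residue.
(423/557) = -1 → non-residue.
(463/557) = +1 → QR.
Total quadratic residues among the 7: 3.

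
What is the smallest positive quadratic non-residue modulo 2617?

5

(2/2617) = +1, so 2 is a residue.
(3/2617) = +1, so 3 is a residue.
(4/2617) = +1, so 4 is a residue.
(5/2617) = −1, so 5 is the smallest positive non-residue mod 2617.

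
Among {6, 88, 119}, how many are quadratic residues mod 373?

(6/373) = -1 → non-residue.
(88/373) = +1 → QR.
(119/373) = +1 → QR.
Total quadratic residues among the 3: 2.

2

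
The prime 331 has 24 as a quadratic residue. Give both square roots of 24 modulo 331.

149, 182

Since 331 ≡ 3 (mod 4), a square root of 24 is 24^((331+1)/4) = 24^83 mod 331.
Repeated squaring: 24^2≡245, 24^4≡114, 24^8≡87, 24^16≡287, 24^32≡281, 24^64≡183 (mod 331).
24^83 = 24^(64+16+2+1) ≡ 149 (mod 331).
Check: 149² = 22201 ≡ 24 (mod 331). The two roots are 149 and 182.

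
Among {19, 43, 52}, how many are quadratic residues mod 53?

(19/53) = -1 → non-residue.
(43/53) = +1 → QR.
(52/53) = +1 → QR.
Total quadratic residues among the 3: 2.

2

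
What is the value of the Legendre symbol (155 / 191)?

Reciprocity: 155 ≡ 3 and 191 ≡ 3 (mod 4), so (155/191) = −(191/155).
Reduce top mod 155: now compute (36/155).
Pull out 2^2: since 155 ≡ 3 (mod 8), (2/155) = -1, so (2/155)^2 = +1.
Reciprocity: 9 ≡ 1 and 155 ≡ 3 (mod 4), so (9/155) = +(155/9).
Reduce top mod 9: now compute (2/9).
Pull out 2: since 9 ≡ 1 (mod 8), (2/9) = +1.
Reached (1/9) = 1. Collecting the sign flips along the way, the symbol is -1.

-1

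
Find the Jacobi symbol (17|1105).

Reciprocity: 17 ≡ 1 and 1105 ≡ 1 (mod 4), so (17/1105) = +(1105/17).
Reduce top mod 17: now compute (0/17).
Top reduces to 0: gcd > 1, so the symbol is 0.

0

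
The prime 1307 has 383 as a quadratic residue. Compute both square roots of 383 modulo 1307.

646, 661

Since 1307 ≡ 3 (mod 4), a square root of 383 is 383^((1307+1)/4) = 383^327 mod 1307.
Repeated squaring: 383^2≡305, 383^4≡228, 383^8≡1011, 383^16≡47, 383^32≡902, 383^64≡650, 383^128≡339, 383^256≡1212 (mod 1307).
383^327 = 383^(256+64+4+2+1) ≡ 661 (mod 1307).
Check: 661² = 436921 ≡ 383 (mod 1307). The two roots are 646 and 661.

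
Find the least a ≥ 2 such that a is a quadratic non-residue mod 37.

(2/37) = −1, so 2 is the smallest positive non-residue mod 37.

2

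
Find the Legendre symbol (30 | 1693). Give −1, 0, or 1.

Pull out 2: since 1693 ≡ 5 (mod 8), (2/1693) = -1.
Reciprocity: 15 ≡ 3 and 1693 ≡ 1 (mod 4), so (15/1693) = +(1693/15).
Reduce top mod 15: now compute (13/15).
Reciprocity: 13 ≡ 1 and 15 ≡ 3 (mod 4), so (13/15) = +(15/13).
Reduce top mod 13: now compute (2/13).
Pull out 2: since 13 ≡ 5 (mod 8), (2/13) = -1.
Reached (1/13) = 1. Collecting the sign flips along the way, the symbol is +1.

1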